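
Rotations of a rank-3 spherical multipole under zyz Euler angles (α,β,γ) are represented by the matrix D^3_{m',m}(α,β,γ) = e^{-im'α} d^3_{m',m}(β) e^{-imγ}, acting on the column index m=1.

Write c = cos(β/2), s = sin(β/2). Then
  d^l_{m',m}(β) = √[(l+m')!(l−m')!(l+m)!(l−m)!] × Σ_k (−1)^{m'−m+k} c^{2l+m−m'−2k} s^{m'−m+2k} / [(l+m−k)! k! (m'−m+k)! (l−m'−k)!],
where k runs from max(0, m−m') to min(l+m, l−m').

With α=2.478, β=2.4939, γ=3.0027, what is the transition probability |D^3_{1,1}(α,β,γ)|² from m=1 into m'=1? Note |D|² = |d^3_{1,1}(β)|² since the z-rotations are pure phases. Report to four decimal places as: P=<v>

P=0.1748

Split into d^3_{1,1}(β=2.4939) × two z-phases.
With c≡cos(β/2)=0.318215 and s≡sin(β/2)=0.948018, N=[24·2·24·2]^{1/2}=48.000000
Admissible k: 0..2 (factorial args all ≥0)
  k=0: (−1)^0·48.0000/(48)·0.3182^6·0.9480^0 = +0.001038
  k=1: (−1)^1·48.0000/(6)·0.3182^4·0.9480^2 = -0.073724
  k=2: (−1)^2·48.0000/(8)·0.3182^2·0.9480^4 = +0.490750
d^3_{1,1}(2.4939) = +0.001038 -0.073724 +0.490750 = +0.418065
|D^3_{1,1}|² = |d^3_{1,1}(β)|² = (+0.418065)² = 0.174778 (the z-rotation phases have unit modulus)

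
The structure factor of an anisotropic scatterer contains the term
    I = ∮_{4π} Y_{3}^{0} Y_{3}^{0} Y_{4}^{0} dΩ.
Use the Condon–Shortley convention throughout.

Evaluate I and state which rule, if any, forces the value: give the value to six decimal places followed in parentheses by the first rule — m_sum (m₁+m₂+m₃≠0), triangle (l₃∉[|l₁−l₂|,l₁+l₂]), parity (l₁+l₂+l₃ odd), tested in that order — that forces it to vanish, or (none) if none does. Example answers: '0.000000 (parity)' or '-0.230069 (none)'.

Checks pass: Σm=0; 10 even; l₃=4∈[0,6].
(2·3+1)(2·3+1)(2·4+1) = 441
Δ: 2! 4! 4! / 11! → 1/34650
sum: t=0:+1/72 t=1:−1/16 t=2:+1/72 = -5/144
3j²(3 3 4; 0 0 0) = Δ·Π!·Σ² = 2/77  (sign -1)
(m-triple is (0,0,0) — same symbol as above.)
combine: 4πI² = 441·2/77·2/77 = 36/121
take √, sign +1: I = 0.15386989
No selection rule forces the value: the integral is nonzero (none).

0.153870 (none)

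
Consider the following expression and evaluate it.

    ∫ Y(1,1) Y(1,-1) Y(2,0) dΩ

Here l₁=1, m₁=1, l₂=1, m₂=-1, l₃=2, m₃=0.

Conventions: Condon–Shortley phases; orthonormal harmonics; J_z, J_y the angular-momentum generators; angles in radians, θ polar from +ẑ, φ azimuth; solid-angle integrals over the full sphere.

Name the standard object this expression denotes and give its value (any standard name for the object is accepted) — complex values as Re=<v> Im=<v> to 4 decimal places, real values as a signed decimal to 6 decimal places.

Gaunt coefficient, +0.126157

This is a Gaunt coefficient — the integral of a triple product of spherical harmonics over the sphere.
Checks pass: Σm=0; 4 even; l₃=2∈[0,2].
(2·1+1)(2·1+1)(2·2+1) = 45
Δ: 0! 2! 2! / 5! → 1/30
sum: t=0:+1/1 = 1/1
3j²(1 1 2; 0 0 0) = Δ·Π!·Σ² = 2/15  (sign +1)
sum: t=0:+1/4 = 1/4
3j²(1 1 2; 1 -1 0) = Δ·Π!·Σ² = 1/30  (sign +1)
combine: 4πI² = 45·2/15·1/30 = 1/5
take √, sign +1: I = 0.12615663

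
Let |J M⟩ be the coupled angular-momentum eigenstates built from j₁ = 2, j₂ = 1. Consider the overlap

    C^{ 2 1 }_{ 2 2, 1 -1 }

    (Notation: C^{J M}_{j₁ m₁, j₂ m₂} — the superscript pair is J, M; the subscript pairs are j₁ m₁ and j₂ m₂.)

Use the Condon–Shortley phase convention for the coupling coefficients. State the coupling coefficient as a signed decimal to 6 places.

√[5·1!3!1!/6! · 4!0!0!2!3!1!] = √(12)
  +(−1)^0/∏(0,1,0,0,3,1)! = 1/6  (running 1/6)
⟨..|..⟩ = √(12)·(1/6) = +0.577350

+0.577350  (= +√(1/3))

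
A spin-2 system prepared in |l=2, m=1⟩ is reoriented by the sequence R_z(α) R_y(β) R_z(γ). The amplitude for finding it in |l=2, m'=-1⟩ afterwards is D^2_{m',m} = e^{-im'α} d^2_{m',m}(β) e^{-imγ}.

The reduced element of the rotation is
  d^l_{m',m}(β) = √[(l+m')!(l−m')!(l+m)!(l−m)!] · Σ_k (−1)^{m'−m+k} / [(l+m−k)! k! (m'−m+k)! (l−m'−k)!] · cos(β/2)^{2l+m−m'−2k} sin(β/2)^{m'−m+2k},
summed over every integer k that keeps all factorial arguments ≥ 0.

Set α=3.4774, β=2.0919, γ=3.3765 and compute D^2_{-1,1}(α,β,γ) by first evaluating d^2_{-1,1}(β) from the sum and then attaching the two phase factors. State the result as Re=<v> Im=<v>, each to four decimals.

Split into d^2_{-1,1}(β=2.0919) × two z-phases.
With c≡cos(β/2)=0.501080 and s≡sin(β/2)=0.865401, N=[1·6·6·1]^{1/2}=6.000000
k∈{2,3} keeps every argument non-negative
  k=2: (−1)^0·6.0000/(2)·0.5011^2·0.8654^2 = +0.564118
  k=3: (−1)^1·6.0000/(6)·0.5011^0·0.8654^4 = -0.560879
d^2_{-1,1}(2.0919) = +0.564118 -0.560879 = +0.003239
Phases: e^{-i·(-1)·3.4774}=-0.944145-0.329532i, e^{-i·(1)·3.3765}=-0.972536+0.232753i ⇒ D=+0.003222+0.000326i

Re=0.0032 Im=0.0003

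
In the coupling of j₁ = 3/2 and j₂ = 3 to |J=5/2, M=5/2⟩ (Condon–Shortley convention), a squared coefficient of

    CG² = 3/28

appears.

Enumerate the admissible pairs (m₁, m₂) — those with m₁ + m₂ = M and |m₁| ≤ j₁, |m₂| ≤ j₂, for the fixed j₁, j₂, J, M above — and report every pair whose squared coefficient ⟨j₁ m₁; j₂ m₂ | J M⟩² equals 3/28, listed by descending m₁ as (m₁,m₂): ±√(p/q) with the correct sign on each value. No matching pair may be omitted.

Admissible pairs with m₁+m₂ = M = 5/2: (-1/2,3), (1/2,2), (3/2,1)
  (m₁,m₂)=(3/2,1): CG² = 3/28, CG = +√(3/28)   ← matches the target
  (m₁,m₂)=(1/2,2): CG² = 5/14, CG = −√(5/14)
  (m₁,m₂)=(-1/2,3): CG² = 15/28, CG = +√(15/28)
Pairs with CG² = 3/28: (3/2,1): +√(3/28)

(3/2,1): +√(3/28)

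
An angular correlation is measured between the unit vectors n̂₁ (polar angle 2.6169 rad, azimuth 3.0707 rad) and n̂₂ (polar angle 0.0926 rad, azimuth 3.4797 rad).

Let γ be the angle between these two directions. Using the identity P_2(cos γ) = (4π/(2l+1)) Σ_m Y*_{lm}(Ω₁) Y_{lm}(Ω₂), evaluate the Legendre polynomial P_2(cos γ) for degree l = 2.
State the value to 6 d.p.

Term-by-term m-sum for l=2 (normalisation 4π/5 = 2.513274):
  m=-2: Y*=+0.095962-0.013698i  Y=+0.002576-0.002067i  product +0.000219-0.000234i
  m=-1: Y*=+0.334104-0.023725i  Y=-0.067103+0.023594i  product -0.021859+0.009475i
  m=+0: Y*=+0.393343-0.000000i  Y=+0.622693+0.000000i  product +0.244932+0.000000i
  m=+1: Y*=-0.334104-0.023725i  Y=+0.067103+0.023594i  product -0.021859-0.009475i
  m=+2: Y*=+0.095962+0.013698i  Y=+0.002576+0.002067i  product +0.000219+0.000234i
Σ over m = +0.201650+0.000000i; ×(4π/5) → +0.506803+0.000000i. Real part: 0.506803

0.506803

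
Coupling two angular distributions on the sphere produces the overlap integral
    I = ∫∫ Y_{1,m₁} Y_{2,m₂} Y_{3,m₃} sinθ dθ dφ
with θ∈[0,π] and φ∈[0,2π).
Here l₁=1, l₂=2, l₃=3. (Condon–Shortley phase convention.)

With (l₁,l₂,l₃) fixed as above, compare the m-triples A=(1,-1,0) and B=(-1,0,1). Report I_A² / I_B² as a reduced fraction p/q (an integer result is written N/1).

Same 1,2,3: normalisation and zero-m 3j drop out of the ratio.
A: Δ: 0! 2! 4! / 7! → 1/105; sum: t=0:+1/12 = 1/12; 3j²(1 2 3; 1 -1 0) = Δ·Π!·Σ² = 1/35  (sign -1)
B: Δ: 0! 2! 4! / 7! → 1/105; sum: t=0:+1/8 = 1/8; 3j²(1 2 3; -1 0 1) = Δ·Π!·Σ² = 2/35  (sign +1)
I_A²/I_B² = (1/35)/(2/35) = 1/2

1/2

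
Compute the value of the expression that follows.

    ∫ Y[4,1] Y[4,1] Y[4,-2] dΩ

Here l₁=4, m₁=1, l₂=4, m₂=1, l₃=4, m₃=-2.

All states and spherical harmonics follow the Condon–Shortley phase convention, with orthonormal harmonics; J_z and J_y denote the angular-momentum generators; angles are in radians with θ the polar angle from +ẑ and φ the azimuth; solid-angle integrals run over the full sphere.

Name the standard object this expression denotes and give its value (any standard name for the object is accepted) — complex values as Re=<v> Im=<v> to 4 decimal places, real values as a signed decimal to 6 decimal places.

Gaunt coefficient, +0.144370

This is a Gaunt coefficient — the integral of a triple product of spherical harmonics over the sphere.
m-sum 0 ✓  L=12 even ✓  0≤4≤8 ✓
Π(2lᵢ+1) = 9×9×9 = 729
triangle coeff Δ(4,4,4) = 1/450450
Σ_t [0,4]: t=0:+1/13824 t=1:−1/216 t=2:+1/64 t=3:−1/216 t=4:+1/13824 = 5/768
(3j)²=18/1001 [(4 4 4; 0 0 0)], sign=+1
Σ_t [1,3]: t=1:−1/576 t=2:+1/144 t=3:−1/576 = 1/288
(3j)²=20/1001 [(4 4 4; 1 1 -2)], sign=+1
⇒ 4πI² = 262440/1002001
I = (+1)√(262440/1002001/(4π)) = 0.14436968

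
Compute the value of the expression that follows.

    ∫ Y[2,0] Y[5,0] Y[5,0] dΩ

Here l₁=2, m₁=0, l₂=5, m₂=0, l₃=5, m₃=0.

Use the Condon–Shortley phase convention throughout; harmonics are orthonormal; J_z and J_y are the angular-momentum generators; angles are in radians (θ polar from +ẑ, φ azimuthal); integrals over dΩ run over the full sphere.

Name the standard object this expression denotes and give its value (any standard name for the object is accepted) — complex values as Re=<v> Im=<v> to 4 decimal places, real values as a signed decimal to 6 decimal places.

This is a Gaunt coefficient — the integral of a triple product of spherical harmonics over the sphere.
Rules hold: Σm=0, L=12 even, 3≤5≤7.
N = 5·11·11 = 605
Δ = 2!·2!·8!/13! = 1/38610
Racah Σ t=0..2: t=0:+1/2880 t=1:−1/576 t=2:+1/2880 = -1/960
⇒ 3j(2 5 5; 0 0 0)² = 10/429, sgn +1
(m-triple is (0,0,0) — same symbol as above.)
4πI² = N·(3j₀)²·(3jₘ)² = 500/1521
I = +1·√(0.328731/4π) = 0.16173926

Gaunt coefficient, +0.161739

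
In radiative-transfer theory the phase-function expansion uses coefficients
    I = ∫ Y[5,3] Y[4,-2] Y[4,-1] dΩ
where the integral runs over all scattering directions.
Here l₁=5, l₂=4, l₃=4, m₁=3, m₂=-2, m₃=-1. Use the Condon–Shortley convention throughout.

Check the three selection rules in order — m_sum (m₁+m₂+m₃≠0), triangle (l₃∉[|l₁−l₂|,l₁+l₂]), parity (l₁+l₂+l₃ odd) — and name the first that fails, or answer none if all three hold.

azimuthal sum: 3 − 2 − 1 = 0  ✓
1 ≤ 4 ≤ 9 (triangle on l)  ✓
L = 5 + 4 + 4 = 13 (odd)  ✗

parity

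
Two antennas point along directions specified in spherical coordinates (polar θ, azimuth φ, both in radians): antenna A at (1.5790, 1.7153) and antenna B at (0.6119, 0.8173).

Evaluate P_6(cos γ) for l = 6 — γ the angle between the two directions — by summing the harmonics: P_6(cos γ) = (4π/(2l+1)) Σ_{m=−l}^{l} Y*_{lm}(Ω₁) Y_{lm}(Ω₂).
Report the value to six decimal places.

Term-by-term m-sum for l=6 (normalisation 4π/13 = 0.966644):
  m=-6: Y*=-0.312541-0.368232i  Y=+0.003302+0.017038i  product +0.005242-0.006541i
  m=-5: Y*=+0.009077-0.010296i  Y=-0.050187+0.069430i  product +0.000259+0.001147i
  m=-4: Y*=-0.298560-0.194761i  Y=-0.245445+0.031492i  product +0.079413+0.038401i
  m=-3: Y*=+0.006732-0.014543i  Y=-0.340732-0.281043i  product -0.006381+0.003063i
  m=-2: Y*=-0.311789-0.092705i  Y=-0.025728-0.402684i  product -0.029309+0.127937i
  m=-1: Y*=+0.002432-0.016715i  Y=-0.037874+0.040372i  product +0.000583+0.000731i
  m=+0: Y*=-0.317397-0.000000i  Y=-0.418125+0.000000i  product +0.132711+0.000000i
  m=+1: Y*=-0.002432-0.016715i  Y=+0.037874+0.040372i  product +0.000583-0.000731i
  m=+2: Y*=-0.311789+0.092705i  Y=-0.025728+0.402684i  product -0.029309-0.127937i
  m=+3: Y*=-0.006732-0.014543i  Y=+0.340732-0.281043i  product -0.006381-0.003063i
  m=+4: Y*=-0.298560+0.194761i  Y=-0.245445-0.031492i  product +0.079413-0.038401i
  m=+5: Y*=-0.009077-0.010296i  Y=+0.050187+0.069430i  product +0.000259-0.001147i
  m=+6: Y*=-0.312541+0.368232i  Y=+0.003302-0.017038i  product +0.005242+0.006541i
Σ over m = +0.232326-0.000000i; ×(4π/13) → +0.224576-0.000000i. Real part: 0.224576

0.224576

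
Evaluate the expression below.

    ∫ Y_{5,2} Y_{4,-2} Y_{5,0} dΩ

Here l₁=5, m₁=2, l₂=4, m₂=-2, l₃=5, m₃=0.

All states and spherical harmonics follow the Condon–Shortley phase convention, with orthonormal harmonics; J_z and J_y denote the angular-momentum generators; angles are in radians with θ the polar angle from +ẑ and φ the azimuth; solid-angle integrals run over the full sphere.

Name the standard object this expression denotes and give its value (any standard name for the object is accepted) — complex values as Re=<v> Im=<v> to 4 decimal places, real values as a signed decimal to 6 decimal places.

This is a Gaunt coefficient — the integral of a triple product of spherical harmonics over the sphere.
Rules hold: Σm=0, L=14 even, 1≤5≤9.
N = 11·9·11 = 1089
Δ = 4!·6!·4!/15! = 1/3153150
Racah Σ t=0..4: t=0:+1/69120 t=1:−1/1728 t=2:+1/576 t=3:−1/1728 t=4:+1/69120 = 7/11520
⇒ 3j(5 4 5; 0 0 0)² = 2/143, sgn -1
Racah Σ t=0..2: t=0:+1/3456 t=1:−1/1728 t=2:+1/11520 = -7/34560
⇒ 3j(5 4 5; 2 -2 0)² = 7/858, sgn +1
4πI² = N·(3j₀)²·(3jₘ)² = 21/169
I = -1·√(0.12426/4π) = -0.09944006

Gaunt coefficient, -0.099440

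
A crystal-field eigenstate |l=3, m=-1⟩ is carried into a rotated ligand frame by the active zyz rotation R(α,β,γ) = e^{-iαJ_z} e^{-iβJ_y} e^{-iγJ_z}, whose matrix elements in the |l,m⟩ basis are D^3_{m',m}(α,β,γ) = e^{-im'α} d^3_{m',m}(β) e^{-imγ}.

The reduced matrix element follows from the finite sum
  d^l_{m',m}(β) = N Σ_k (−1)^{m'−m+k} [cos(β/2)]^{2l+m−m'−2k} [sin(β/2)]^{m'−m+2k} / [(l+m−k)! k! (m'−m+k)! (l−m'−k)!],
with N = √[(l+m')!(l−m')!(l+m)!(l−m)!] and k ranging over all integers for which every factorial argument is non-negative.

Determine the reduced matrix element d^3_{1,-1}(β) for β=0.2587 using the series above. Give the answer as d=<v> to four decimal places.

d^3_{1,-1}(β=0.2587) via the finite sum:
With c≡cos(β/2)=0.991646 and s≡sin(β/2)=0.128990, N=[24·2·2·24]^{1/2}=48.000000
k: max(0,(-1)−(1))=0 … min(3+(-1),3−(1))=2
  k=0: (−1)^2·48.0000/(8)·0.9916^4·0.1290^2 = +0.096536
  k=1: (−1)^3·48.0000/(6)·0.9916^2·0.1290^4 = -0.002178
  k=2: (−1)^4·48.0000/(48)·0.9916^0·0.1290^6 = +0.000005
d^3_{1,-1}(0.2587) = +0.096536 -0.002178 +0.000005 = +0.094362

d=0.0944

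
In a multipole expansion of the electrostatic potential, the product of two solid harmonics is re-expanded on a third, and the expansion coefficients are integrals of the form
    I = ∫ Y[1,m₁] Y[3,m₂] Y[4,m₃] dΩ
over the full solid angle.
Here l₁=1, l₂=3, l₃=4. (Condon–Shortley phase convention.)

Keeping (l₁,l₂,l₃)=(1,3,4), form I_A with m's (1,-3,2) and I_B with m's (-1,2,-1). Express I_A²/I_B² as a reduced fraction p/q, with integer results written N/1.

1/3

Shared (l₁,l₂,l₃)=(1,3,4): N and (l;000)² cancel in I_A²/I_B².
A: Δ = 0!·2!·6!/9! = 1/252; Racah Σ t=0..0: t=0:+1/1440 = 1/1440; ⇒ 3j(1 3 4; 1 -3 2)² = 1/252, sgn +1
B: Δ = 0!·2!·6!/9! = 1/252; Racah Σ t=0..0: t=0:+1/240 = 1/240; ⇒ 3j(1 3 4; -1 2 -1)² = 1/84, sgn -1
I_A²/I_B² = (1/252)/(1/84) = 1/3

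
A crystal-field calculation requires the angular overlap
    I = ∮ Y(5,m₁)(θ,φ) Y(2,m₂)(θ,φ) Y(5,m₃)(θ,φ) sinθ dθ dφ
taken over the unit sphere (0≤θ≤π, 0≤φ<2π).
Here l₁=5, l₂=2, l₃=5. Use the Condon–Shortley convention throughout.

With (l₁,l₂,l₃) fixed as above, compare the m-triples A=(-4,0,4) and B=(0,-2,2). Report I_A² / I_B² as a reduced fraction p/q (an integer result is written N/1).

Shared (l₁,l₂,l₃)=(5,2,5): N and (l;000)² cancel in I_A²/I_B².
A: Δ = 2!·8!·2!/13! = 1/38610; Racah Σ t=1..2: t=1:−1/40320 t=2:+1/20160 = 1/40320; ⇒ 3j(5 2 5; -4 0 4)² = 6/715, sgn -1
B: Δ = 2!·8!·2!/13! = 1/38610; Racah Σ t=0..0: t=0:+1/2880 = 1/2880; ⇒ 3j(5 2 5; 0 -2 2)² = 14/429, sgn -1
I_A²/I_B² = (6/715)/(14/429) = 9/35

9/35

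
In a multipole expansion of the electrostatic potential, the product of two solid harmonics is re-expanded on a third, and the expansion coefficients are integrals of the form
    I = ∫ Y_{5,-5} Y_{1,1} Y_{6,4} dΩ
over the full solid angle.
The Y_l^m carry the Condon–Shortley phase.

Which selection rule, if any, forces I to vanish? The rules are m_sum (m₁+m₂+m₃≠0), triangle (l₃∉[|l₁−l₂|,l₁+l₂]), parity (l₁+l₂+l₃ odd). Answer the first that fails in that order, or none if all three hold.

none

azimuthal sum: -5 + 1 + 4 = 0  ✓
4 ≤ 6 ≤ 6 (triangle on l)  ✓
L = 5 + 1 + 6 = 12 (even)  ✓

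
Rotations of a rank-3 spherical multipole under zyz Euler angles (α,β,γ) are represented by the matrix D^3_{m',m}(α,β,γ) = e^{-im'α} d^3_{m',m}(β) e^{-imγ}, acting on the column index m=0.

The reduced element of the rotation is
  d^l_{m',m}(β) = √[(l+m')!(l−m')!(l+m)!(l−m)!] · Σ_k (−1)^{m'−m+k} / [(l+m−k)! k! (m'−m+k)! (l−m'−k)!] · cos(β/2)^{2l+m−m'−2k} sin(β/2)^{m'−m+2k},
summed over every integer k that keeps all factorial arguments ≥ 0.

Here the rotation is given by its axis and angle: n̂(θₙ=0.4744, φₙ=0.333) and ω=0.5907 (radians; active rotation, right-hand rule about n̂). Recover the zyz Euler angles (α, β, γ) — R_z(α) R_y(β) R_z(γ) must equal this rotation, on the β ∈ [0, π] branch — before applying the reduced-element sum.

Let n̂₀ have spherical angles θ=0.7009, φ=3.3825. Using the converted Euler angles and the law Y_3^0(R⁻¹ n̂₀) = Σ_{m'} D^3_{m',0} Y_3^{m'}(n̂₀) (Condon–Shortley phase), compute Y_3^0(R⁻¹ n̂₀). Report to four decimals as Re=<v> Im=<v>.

Re=-0.1776 Im=0.0000

Axis–angle → zyz. n̂ = (sinθₙcosφₙ, sinθₙsinφₙ, cosθₙ) = (+0.431711, +0.149320, +0.889567), ω = 0.5907.
R = I cosω + sinω [n̂]ₓ + (1−cosω) n̂n̂ᵀ gives
  R = [+0.862132, -0.484514, +0.148237; +0.506361, +0.834329, -0.217930; -0.018088, +0.262946, +0.964641]
β = atan2(√(R₁₃²+R₂₃²), R₃₃) = 0.266719; α = atan2(R₂₃, R₁₃) mod 2π = 5.309706; γ = atan2(R₃₂, −R₃₁) mod 2π = 1.502113
Need the full column D^3_{m',0} for m'=−3..3 at α=5.3097, β=0.2667, γ=1.5021.
cos(β/2)=0.991121, sin(β/2)=0.132964
d^3_{-3,0}: single k=3 term ⇒ +0.010235;  D = -0.009986-0.002245i
d^3_{-2,0}: k∈[2..3] ⇒ +0.093441 -0.001682 = +0.091759;  D = -0.033708-0.085344i
d^3_{-1,0}: k∈[1..3] ⇒ +0.440513 -0.023785 +0.000143 = +0.416871;  D = +0.234459-0.344689i
d^3_{0,0}: k∈[0..3] ⇒ +0.947894 -0.153539 +0.002763 -0.000006 = +0.797112;  D = +0.797112+0.000000i
d^3_{1,0}: k∈[0..2] ⇒ -0.440513 +0.023785 -0.000143 = -0.416871;  D = -0.234459-0.344689i
d^3_{2,0}: k∈[0..1] ⇒ +0.093441 -0.001682 = +0.091759;  D = -0.033708+0.085344i
d^3_{3,0}: single k=0 term ⇒ -0.010235;  D = +0.009986-0.002245i
Y_3^{m'}(θ=0.7009,φ=3.3825) and Σ D·Y over m':
  (-0.0100-0.0022i)·(-0.0839+0.0740i)  (-0.0337-0.0853i)·(+0.2879-0.1505i)  (+0.2345-0.3447i)·(-0.3887+0.0955i)  (+0.7971+0.0000i)·(-0.0227+0.0000i)  (-0.2345-0.3447i)·(+0.3887+0.0955i)  (-0.0337+0.0853i)·(+0.2879+0.1505i)  (+0.0100-0.0022i)·(+0.0839+0.0740i)
Y_3^0(R⁻¹ n̂) = -0.177608-0.000000i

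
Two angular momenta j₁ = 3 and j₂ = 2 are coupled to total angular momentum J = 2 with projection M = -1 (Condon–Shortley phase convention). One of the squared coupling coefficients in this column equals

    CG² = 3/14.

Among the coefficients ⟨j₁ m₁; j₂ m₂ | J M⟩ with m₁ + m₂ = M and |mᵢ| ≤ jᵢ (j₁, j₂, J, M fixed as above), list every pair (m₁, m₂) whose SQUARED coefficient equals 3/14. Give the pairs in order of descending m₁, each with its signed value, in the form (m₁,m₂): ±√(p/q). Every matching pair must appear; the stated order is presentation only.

(1,-2): +√(3/14)

Admissible pairs with m₁+m₂ = M = -1: (-3,2), (-2,1), (-1,0), (0,-1), (1,-2)
  (m₁,m₂)=(1,-2): CG² = 3/14, CG = +√(3/14)   ← matches the target
  (m₁,m₂)=(0,-1): CG² = 2/7, CG = −√(2/7)
  (m₁,m₂)=(-1,0): CG² = 1/7, CG = +√(1/7)
  (m₁,m₂)=(-2,1): CG² = 0/1, CG = 0
  (m₁,m₂)=(-3,2): CG² = 5/14, CG = −√(5/14)
Pairs with CG² = 3/14: (1,-2): +√(3/14)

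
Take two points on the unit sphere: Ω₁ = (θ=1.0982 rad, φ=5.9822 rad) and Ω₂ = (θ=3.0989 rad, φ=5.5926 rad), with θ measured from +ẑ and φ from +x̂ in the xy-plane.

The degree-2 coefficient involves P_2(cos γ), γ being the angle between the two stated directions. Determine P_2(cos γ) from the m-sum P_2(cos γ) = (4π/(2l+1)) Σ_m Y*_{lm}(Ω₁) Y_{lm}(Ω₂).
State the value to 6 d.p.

Expand P_2 via completeness: Σ_{m} conj(Y_{2,m}) at Ω₁ times Y_{2,m} at Ω₂ —
  term(m=-2) = (0.000153, 0.000151)   from Y*(Ω₁)=(0.252406, -0.173411), Y(Ω₂)=(0.000133, 0.000691)
  term(m=-1) = (-0.009542, -0.003918)   from Y*(Ω₁)=(0.299041, -0.092827), Y(Ω₂)=(-0.025394, -0.020984)
  term(m=+0) = (-0.075071, -0.000000)   from Y*(Ω₁)=(-0.119338, -0.000000), Y(Ω₂)=(0.629060, 0.000000)
  term(m=+1) = (-0.009542, 0.003918)   from Y*(Ω₁)=(-0.299041, -0.092827), Y(Ω₂)=(0.025394, -0.020984)
  term(m=+2) = (0.000153, -0.000151)   from Y*(Ω₁)=(0.252406, 0.173411), Y(Ω₂)=(0.000133, -0.000691)
Total Σ_m = (-0.093848, 0.000000). Multiply by 2.513274: (-0.235865, 0.000000). P_2(cos γ) = -0.235865

-0.235865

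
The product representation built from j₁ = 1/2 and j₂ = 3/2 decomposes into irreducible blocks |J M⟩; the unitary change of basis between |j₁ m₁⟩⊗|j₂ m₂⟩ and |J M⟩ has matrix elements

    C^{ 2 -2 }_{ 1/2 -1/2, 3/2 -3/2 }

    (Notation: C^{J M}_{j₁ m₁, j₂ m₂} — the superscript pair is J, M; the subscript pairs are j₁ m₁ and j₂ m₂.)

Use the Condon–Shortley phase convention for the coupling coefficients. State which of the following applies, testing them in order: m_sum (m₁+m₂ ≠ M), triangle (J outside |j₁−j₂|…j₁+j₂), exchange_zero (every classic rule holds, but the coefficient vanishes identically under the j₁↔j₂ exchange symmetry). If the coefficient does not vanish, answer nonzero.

m-sum: m₁+m₂ = -1/2+(-3/2) = -2, M = -2  ✓
triangle: |j₁−j₂| = 1 ≤ J = 2 ≤ j₁+j₂ = 2  ✓
exchange: j₁≠j₂ or m₁≠m₂ — the exchange symmetry imposes no constraint here
value check: CG = +1 = +1.000000 ≠ 0

nonzero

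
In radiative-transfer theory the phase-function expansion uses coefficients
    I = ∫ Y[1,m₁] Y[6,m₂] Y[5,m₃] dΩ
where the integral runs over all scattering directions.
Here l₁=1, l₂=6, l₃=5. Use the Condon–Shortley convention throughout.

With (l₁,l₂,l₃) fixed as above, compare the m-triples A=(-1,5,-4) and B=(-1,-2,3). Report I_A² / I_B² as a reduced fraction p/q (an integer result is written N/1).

55/6

Shared (l₁,l₂,l₃)=(1,6,5): N and (l;000)² cancel in I_A²/I_B².
A: Δ = 2!·0!·10!/13! = 1/858; Racah Σ t=2..2: t=2:+1/725760 = 1/725760; ⇒ 3j(1 6 5; -1 5 -4)² = 5/78, sgn -1
B: Δ = 2!·0!·10!/13! = 1/858; Racah Σ t=2..2: t=2:+1/161280 = 1/161280; ⇒ 3j(1 6 5; -1 -2 3)² = 1/143, sgn +1
I_A²/I_B² = (5/78)/(1/143) = 55/6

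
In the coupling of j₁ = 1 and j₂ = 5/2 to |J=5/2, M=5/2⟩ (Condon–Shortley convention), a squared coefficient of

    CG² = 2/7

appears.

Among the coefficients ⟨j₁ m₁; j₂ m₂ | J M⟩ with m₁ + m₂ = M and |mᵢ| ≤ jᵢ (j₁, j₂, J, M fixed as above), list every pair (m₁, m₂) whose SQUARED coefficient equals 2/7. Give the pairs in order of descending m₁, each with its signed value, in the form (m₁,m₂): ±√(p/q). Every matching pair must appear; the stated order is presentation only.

(1,3/2): +√(2/7)

Admissible pairs with m₁+m₂ = M = 5/2: (0,5/2), (1,3/2)
  (m₁,m₂)=(1,3/2): CG² = 2/7, CG = +√(2/7)   ← matches the target
  (m₁,m₂)=(0,5/2): CG² = 5/7, CG = −√(5/7)
Pairs with CG² = 2/7: (1,3/2): +√(2/7)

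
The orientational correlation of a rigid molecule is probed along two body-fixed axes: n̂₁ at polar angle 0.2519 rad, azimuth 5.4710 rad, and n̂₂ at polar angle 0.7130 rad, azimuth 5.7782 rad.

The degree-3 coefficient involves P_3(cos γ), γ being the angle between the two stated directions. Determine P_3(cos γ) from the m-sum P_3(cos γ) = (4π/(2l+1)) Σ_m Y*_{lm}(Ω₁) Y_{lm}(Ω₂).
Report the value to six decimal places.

Addition theorem: P_3(cos γ) = (4π/7) Σ_m Y*_{lm}(Ω₁) Y_{lm}(Ω₂), m = −3…3:
  m=-3: (-0.00492 - 0.00419j) × (0.00652 + 0.11658j) = 0.00046 - 0.00060j  (running Σ = 0.00046 - 0.00060j)
  m=-2: (-0.00329 - 0.06140j) × (0.17592 + 0.28008j) = 0.01662 - 0.01172j  (running Σ = 0.01707 - 0.01232j)
  m=-1: (0.20444 - 0.21569j) × (0.34425 + 0.19030j) = 0.11142 - 0.03535j  (running Σ = 0.12850 - 0.04767j)
  m=0: (0.61054 + 0.00000j) × (-0.03931 + 0.00000j) = -0.02400 + 0.00000j  (running Σ = 0.10449 - 0.04767j)
  m=1: (-0.20444 - 0.21569j) × (-0.34425 + 0.19030j) = 0.11142 + 0.03535j  (running Σ = 0.21592 - 0.01232j)
  m=2: (-0.00329 + 0.06140j) × (0.17592 - 0.28008j) = 0.01662 + 0.01172j  (running Σ = 0.23253 - 0.00060j)
  m=3: (0.00492 - 0.00419j) × (-0.00652 + 0.11658j) = 0.00046 + 0.00060j  (running Σ = 0.23299 + 0.00000j)
Σ over m = 0.23299 + 0.00000j; ×(4π/7) → 0.41826 + 0.00000j. Real part: 0.418264

0.418264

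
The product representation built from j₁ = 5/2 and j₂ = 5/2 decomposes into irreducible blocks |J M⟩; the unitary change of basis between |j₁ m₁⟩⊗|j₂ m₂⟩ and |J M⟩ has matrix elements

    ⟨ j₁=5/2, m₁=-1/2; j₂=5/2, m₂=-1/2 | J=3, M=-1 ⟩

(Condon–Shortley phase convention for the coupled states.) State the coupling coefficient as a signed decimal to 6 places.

√[7·2!3!3!/9! · 2!3!2!3!2!4!] = √(48/5)
  +(−1)^0/∏(0,2,3,2,0,1)! = 1/24  (running 1/24)
  +(−1)^1/∏(1,1,2,1,1,2)! = -1/4  (running -5/24)
  +(−1)^2/∏(2,0,1,0,2,3)! = 1/24  (running -1/6)
⟨..|..⟩ = √(48/5)·(-1/6) = -0.516398

−√(4/15) ≈ -0.516398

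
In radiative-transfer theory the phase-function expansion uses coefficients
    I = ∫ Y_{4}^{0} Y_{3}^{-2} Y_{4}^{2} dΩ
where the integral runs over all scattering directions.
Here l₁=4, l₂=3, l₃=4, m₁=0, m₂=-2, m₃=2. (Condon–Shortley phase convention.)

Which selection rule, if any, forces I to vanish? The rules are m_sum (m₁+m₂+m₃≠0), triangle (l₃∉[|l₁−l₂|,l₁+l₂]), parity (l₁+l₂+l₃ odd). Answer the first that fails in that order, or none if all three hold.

parity

m₁+m₂+m₃ = 0 − 2 + 2 = 0  ✓
triangle: |4−3|=1 ≤ l₃=4 ≤ 4+3=7  ✓
parity: l₁+l₂+l₃ = 11 is odd  ✗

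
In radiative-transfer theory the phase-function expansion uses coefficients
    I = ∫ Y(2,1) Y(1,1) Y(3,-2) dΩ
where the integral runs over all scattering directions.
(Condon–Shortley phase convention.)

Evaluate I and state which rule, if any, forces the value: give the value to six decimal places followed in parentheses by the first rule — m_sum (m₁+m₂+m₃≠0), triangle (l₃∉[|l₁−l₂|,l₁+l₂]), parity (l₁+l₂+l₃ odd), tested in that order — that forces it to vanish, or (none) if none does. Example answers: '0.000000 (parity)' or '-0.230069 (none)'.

0.261169 (none)

Rules hold: Σm=0, L=6 even, 1≤3≤3.
N = 5·3·7 = 105
Δ = 0!·4!·2!/7! = 1/105
Racah Σ t=0..0: t=0:+1/4 = 1/4
⇒ 3j(2 1 3; 0 0 0)² = 3/35, sgn -1
Racah Σ t=0..0: t=0:+1/12 = 1/12
⇒ 3j(2 1 3; 1 1 -2)² = 2/21, sgn -1
4πI² = N·(3j₀)²·(3jₘ)² = 6/7
I = +1·√(0.857143/4π) = 0.26116903
No selection rule forces the value: the integral is nonzero (none).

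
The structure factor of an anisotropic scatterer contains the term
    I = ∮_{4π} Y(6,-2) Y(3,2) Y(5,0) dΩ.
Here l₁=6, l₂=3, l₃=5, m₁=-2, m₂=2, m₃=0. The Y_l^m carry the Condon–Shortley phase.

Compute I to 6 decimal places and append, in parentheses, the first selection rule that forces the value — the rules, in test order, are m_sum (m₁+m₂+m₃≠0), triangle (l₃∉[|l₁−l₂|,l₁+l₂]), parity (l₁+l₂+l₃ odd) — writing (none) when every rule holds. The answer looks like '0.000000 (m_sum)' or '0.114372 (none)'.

-0.077843 (none)

Rules hold: Σm=0, L=14 even, 3≤5≤9.
N = 13·7·11 = 1001
Δ = 4!·8!·2!/15! = 1/675675
Racah Σ t=1..3: t=1:−1/8640 t=2:+1/2304 t=3:−1/8640 = 7/34560
⇒ 3j(6 3 5; 0 0 0)² = 7/429, sgn -1
Racah Σ t=3..4: t=3:−1/8640 t=4:+1/13824 = -1/23040
⇒ 3j(6 3 5; -2 2 0)² = 2/429, sgn +1
4πI² = N·(3j₀)²·(3jₘ)² = 98/1287
I = -1·√(0.0761461/4π) = -0.07784287
No selection rule forces the value: the integral is nonzero (none).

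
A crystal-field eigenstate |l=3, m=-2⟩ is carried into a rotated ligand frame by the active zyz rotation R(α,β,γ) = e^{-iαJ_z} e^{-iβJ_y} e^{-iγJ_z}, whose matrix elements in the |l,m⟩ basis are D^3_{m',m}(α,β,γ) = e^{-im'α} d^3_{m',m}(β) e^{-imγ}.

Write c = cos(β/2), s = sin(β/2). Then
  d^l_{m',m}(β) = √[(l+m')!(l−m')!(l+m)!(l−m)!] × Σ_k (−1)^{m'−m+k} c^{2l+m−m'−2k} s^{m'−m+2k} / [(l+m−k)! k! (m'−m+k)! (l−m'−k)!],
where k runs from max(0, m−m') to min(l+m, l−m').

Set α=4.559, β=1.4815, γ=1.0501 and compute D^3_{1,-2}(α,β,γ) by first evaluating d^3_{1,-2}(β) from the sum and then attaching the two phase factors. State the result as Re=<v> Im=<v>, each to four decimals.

First d^3_{1,-2}(β=1.4815), then the phase factors e^{-i(1)α} and e^{-i(-2)γ}:
Half-angle: c=0.737963, s=0.674842. N=√(24·2·1·120)=75.894664
k: max(0,(-2)−(1))=0 … min(3+(-2),3−(1))=1
  k=0: (−1)^3·75.8947/(12)·0.7380^3·0.6748^3 = -0.781157
  k=1: (−1)^4·75.8947/(24)·0.7380^1·0.6748^5 = +0.326621
d^3_{1,-2}(1.4815) = -0.781157 +0.326621 = -0.454537
Attach z-rotation phases: D = e^{-i(1)(4.5590)}·(-0.454537)·e^{-i(-2)(1.0501)} = +0.352636+0.286796i

Re=0.3526 Im=0.2868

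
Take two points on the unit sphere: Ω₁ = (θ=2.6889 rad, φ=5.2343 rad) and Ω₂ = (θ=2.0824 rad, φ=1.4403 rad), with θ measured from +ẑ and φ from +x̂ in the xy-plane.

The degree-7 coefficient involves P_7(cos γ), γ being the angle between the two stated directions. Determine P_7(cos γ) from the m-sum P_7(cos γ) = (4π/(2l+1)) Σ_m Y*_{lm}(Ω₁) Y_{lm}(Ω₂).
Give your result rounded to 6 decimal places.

Addition theorem: P_7(cos γ) = (4π/15) Σ_m Y*_{lm}(Ω₁) Y_{lm}(Ω₂), m = −7…7:
  m=-7: (+0.000750-0.001335i) × (-0.151707+0.117091i) = +0.000043+0.000290i  (running Σ = +0.000043+0.000290i)
  m=-6: (-0.011780+0.000119i) × (+0.285367+0.283989i) = -0.003395-0.003311i  (running Σ = -0.003353-0.003021i)
  m=-5: (+0.028346+0.048154i) × (+0.237610-0.310956i) = +0.021709+0.002627i  (running Σ = +0.018356-0.000394i)
  m=-4: (+0.089668-0.157760i) × (-0.020866-0.012002i) = -0.003765+0.002216i  (running Σ = +0.014592+0.001822i)
  m=-3: (-0.399411+0.002022i) × (+0.128849-0.312137i) = -0.050833+0.124932i  (running Σ = -0.036241+0.126754i)
  m=-2: (+0.264831+0.455145i) × (-0.177249-0.047340i) = -0.025394-0.093211i  (running Σ = -0.061635+0.033543i)
  m=-1: (+0.102195-0.177698i) × (+0.034987-0.266582i) = -0.043796-0.033460i  (running Σ = -0.105431+0.000082i)
  m=0: (+0.404458-0.000000i) × (-0.220502+0.000000i) = -0.089184+0.000000i  (running Σ = -0.194614+0.000082i)
  m=1: (-0.102195-0.177698i) × (-0.034987-0.266582i) = -0.043796+0.033460i  (running Σ = -0.238410+0.033543i)
  m=2: (+0.264831-0.455145i) × (-0.177249+0.047340i) = -0.025394+0.093211i  (running Σ = -0.263804+0.126754i)
  m=3: (+0.399411+0.002022i) × (-0.128849-0.312137i) = -0.050833-0.124932i  (running Σ = -0.314637+0.001822i)
  m=4: (+0.089668+0.157760i) × (-0.020866+0.012002i) = -0.003765-0.002216i  (running Σ = -0.318401-0.000394i)
  m=5: (-0.028346+0.048154i) × (-0.237610-0.310956i) = +0.021709-0.002627i  (running Σ = -0.296692-0.003021i)
  m=6: (-0.011780-0.000119i) × (+0.285367-0.283989i) = -0.003395+0.003311i  (running Σ = -0.300088+0.000290i)
  m=7: (-0.000750-0.001335i) × (+0.151707+0.117091i) = +0.000043-0.000290i  (running Σ = -0.300045-0.000000i)
Σ over m = -0.300045-0.000000i; ×(4π/15) → -0.251365-0.000000i. Real part: -0.251365

-0.251365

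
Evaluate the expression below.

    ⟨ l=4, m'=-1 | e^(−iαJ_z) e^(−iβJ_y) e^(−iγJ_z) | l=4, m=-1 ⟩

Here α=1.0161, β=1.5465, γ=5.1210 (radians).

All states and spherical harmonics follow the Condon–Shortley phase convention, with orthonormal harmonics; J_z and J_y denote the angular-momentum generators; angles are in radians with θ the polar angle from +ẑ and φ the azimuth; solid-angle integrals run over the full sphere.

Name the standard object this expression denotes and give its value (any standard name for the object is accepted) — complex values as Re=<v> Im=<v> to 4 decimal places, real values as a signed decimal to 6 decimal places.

This is a Wigner D-matrix element — the rotation-matrix element ⟨l m'| R(α,β,γ) |l m⟩ in the angular-momentum basis.
D^4_{-1,-1}(1.0161,1.5465,5.1210) = e^{-i·-1·1.0161}·d^4_{-1,-1}(1.5465)·e^{-i·-1·5.1210}. Compute d first:
c=cos(1.546500/2)=0.715644, s=sin(1.546500/2)=0.698465; N=√[6·120·6·120]=720.000000
Admissible k: 0..3 (factorial args all ≥0)
  k=0: (−1)^0·720.0000/(720)·0.7156^8·0.6985^0 = +0.068798
  k=1: (−1)^1·720.0000/(48)·0.7156^6·0.6985^2 = -0.983024
  k=2: (−1)^2·720.0000/(24)·0.7156^4·0.6985^4 = +1.872787
  k=3: (−1)^3·720.0000/(72)·0.7156^2·0.6985^6 = -0.594650
d^4_{-1,-1}(1.5465) = +0.068798 -0.983024 +1.872787 -0.594650 = +0.363912
Phases: e^{-i·(-1)·1.0161}=+0.526685+0.850060i, e^{-i·(-1)·5.1210}=+0.397335-0.917674i ⇒ D=+0.360035-0.052973i

Wigner D-matrix element, Re=0.3600 Im=-0.0530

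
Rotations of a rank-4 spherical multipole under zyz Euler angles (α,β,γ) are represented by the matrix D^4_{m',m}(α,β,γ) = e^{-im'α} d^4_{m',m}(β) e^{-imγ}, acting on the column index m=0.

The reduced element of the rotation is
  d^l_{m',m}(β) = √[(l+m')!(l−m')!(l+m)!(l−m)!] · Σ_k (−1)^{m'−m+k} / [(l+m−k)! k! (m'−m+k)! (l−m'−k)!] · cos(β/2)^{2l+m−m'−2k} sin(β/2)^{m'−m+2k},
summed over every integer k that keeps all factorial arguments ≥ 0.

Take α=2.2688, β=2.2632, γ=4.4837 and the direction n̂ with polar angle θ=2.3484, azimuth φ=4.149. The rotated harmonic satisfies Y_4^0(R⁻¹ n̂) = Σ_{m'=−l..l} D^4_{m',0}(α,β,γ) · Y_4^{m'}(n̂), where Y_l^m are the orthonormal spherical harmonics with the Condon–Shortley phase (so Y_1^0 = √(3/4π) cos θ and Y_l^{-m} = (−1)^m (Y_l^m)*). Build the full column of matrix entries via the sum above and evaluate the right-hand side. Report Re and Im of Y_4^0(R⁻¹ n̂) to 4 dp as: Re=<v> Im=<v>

Re=0.0900 Im=0.0000

Need the full column D^4_{m',0} for m'=−4..4 at α=2.2688, β=2.2632, γ=4.4837.
cos(β/2)=0.425212, sin(β/2)=0.905094
d^4_{-4,0}: single k=4 term ⇒ +0.183546;  D = -0.172445+0.062865i
d^4_{-3,0}: k∈[3..4] ⇒ +0.121948 -0.552521 = -0.430573;  D = -0.372970-0.215144i
d^4_{-2,0}: k∈[2..4] ⇒ +0.045935 -0.554992 +0.942961 = +0.433904;  D = -0.075456-0.427293i
d^4_{-1,0}: k∈[1..4] ⇒ +0.010173 -0.276551 +1.253000 -0.946184 = +0.040438;  D = -0.025989+0.030981i
d^4_{0,0}: k∈[0..4] ⇒ +0.001069 -0.077471 +0.789768 -1.590350 +0.450348 = -0.426636;  D = -0.426636+0.000000i
d^4_{1,0}: k∈[0..3] ⇒ -0.010173 +0.276551 -1.253000 +0.946184 = -0.040438;  D = +0.025989+0.030981i
d^4_{2,0}: k∈[0..2] ⇒ +0.045935 -0.554992 +0.942961 = +0.433904;  D = -0.075456+0.427293i
d^4_{3,0}: k∈[0..1] ⇒ -0.121948 +0.552521 = +0.430573;  D = +0.372970-0.215144i
d^4_{4,0}: single k=0 term ⇒ +0.183546;  D = -0.172445-0.062865i
Y_4^{m'}(θ=2.3484,φ=4.149) and Σ D·Y over m':
  (-0.1724+0.0629i)·(-0.0720+0.0885i)  (-0.3730-0.2151i)·(-0.3155-0.0378i)  (-0.0755-0.4273i)·(-0.1784-0.3751i)  (-0.0260+0.0310i)·(+0.0563-0.0891i)  (-0.4266+0.0000i)·(-0.3477+0.0000i)  (+0.0260+0.0310i)·(-0.0563-0.0891i)  (-0.0755+0.4273i)·(-0.1784+0.3751i)  (+0.3730-0.2151i)·(+0.3155-0.0378i)  (-0.1724-0.0629i)·(-0.0720-0.0885i)
Y_4^0(R⁻¹ n̂) = +0.090049-0.000000i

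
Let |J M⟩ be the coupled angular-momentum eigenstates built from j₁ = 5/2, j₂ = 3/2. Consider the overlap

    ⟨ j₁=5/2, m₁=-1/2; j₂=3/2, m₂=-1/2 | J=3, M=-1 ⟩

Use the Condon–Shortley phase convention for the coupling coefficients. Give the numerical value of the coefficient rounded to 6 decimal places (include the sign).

+√(1/60) = +0.129099

√[7·1!4!2!/8! · 2!3!1!2!2!4!] = √(48/5)
  +(−1)^0/∏(0,1,3,1,1,1)! = 1/6  (running 1/6)
  +(−1)^1/∏(1,0,2,0,2,2)! = -1/8  (running 1/24)
⟨..|..⟩ = √(48/5)·(1/24) = +0.129099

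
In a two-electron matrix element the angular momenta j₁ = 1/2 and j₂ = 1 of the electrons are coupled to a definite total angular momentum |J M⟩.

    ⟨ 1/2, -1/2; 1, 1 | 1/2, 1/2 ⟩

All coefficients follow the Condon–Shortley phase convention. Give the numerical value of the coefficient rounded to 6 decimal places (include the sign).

-0.816497

j₁+j₂−J=1  J+j₁−j₂=0  J−j₁+j₂=1  j₁+j₂+J+1=3
(j₁±m₁, j₂±m₂, J±M) = (0,1,2,0,1,0)
P² = 2/3
sum k=1..1:
  [1] −1/1 = -1
S = -1
C² = P²·S² = 2/3 ; C = -0.816497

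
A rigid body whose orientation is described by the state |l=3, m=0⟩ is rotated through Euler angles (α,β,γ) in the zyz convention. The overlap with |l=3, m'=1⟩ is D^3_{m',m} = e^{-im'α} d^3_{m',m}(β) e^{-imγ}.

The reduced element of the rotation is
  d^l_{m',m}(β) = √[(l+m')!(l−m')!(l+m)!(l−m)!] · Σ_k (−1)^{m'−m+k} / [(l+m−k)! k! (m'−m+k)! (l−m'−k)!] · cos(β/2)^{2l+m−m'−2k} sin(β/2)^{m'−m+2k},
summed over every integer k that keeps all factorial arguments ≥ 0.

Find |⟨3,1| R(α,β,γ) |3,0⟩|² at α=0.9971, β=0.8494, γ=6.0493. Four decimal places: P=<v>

Split into d^3_{1,0}(β=0.8494) × two z-phases.
With c≡cos(β/2)=0.911162 and s≡sin(β/2)=0.412047, N=[24·2·6·6]^{1/2}=41.569219
Admissible k: 0..2 (factorial args all ≥0)
  k=0: (−1)^1·41.5692/(12)·0.9112^5·0.4120^1 = -0.896431
  k=1: (−1)^2·41.5692/(4)·0.9112^3·0.4120^3 = +0.549972
  k=2: (−1)^3·41.5692/(12)·0.9112^1·0.4120^5 = -0.037491
d^3_{1,0}(0.8494) = -0.896431 +0.549972 -0.037491 = -0.383949
|D^3_{1,0}|² = |d^3_{1,0}(β)|² = (-0.383949)² = 0.147417 (the z-rotation phases have unit modulus)

P=0.1474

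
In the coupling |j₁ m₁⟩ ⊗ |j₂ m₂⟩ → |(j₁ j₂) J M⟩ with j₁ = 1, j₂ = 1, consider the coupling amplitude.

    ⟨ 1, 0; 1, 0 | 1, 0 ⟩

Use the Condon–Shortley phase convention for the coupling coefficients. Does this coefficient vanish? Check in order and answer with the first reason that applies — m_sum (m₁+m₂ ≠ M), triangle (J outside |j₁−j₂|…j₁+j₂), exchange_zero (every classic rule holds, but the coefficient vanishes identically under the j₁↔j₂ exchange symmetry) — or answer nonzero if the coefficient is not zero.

m-sum: m₁+m₂ = 0+0 = 0, M = 0  ✓
triangle: |j₁−j₂| = 0 ≤ J = 1 ≤ j₁+j₂ = 2  ✓
exchange: j₁=j₂ and m₁=m₂, and (−1)^(j₁+j₂−J) = (−1)^1 = −1 forces ⟨j₁m₁;j₂m₂|JM⟩ = −⟨j₂m₂;j₁m₁|JM⟩ = −⟨j₁m₁;j₂m₂|JM⟩ ⇒ the coefficient vanishes identically
Racah sum check: Σ_k collapses to 0 ⇒ CG = 0

exchange_zero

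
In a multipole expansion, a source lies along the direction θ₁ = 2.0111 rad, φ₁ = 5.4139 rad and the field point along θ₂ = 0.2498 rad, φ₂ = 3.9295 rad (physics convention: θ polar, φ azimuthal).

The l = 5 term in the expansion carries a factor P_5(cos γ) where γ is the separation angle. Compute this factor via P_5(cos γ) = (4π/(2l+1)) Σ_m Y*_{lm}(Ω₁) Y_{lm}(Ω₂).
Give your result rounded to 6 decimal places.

Expand P_5 via completeness: Σ_{m} conj(Y_{5,m}) at Ω₁ times Y_{5,m} at Ω₂ —
  m=-5: Y*=(-0.100618, 0.262556)  Y=(0.000299, -0.000307)  product (0.000050, 0.000109)
  m=-4: Y*=(0.395564, -0.137947)  Y=(-0.005311, 0.000053)  product (-0.002094, 0.000754)
  m=-3: Y*=(-0.139988, -0.082725)  Y=(0.027739, 0.027324)  product (-0.001623, -0.006120)
  m=-2: Y*=(-0.044915, -0.265196)  Y=(-0.000915, -0.182314)  product (-0.048308, 0.008431)
  m=-1: Y*=(-0.158980, 0.188170)  Y=(-0.355586, 0.357375)  product (-0.010716, -0.123726)
  m=+0: Y*=(-0.217472, -0.000000)  Y=(0.545408, 0.000000)  product (-0.118611, -0.000000)
  m=+1: Y*=(0.158980, 0.188170)  Y=(0.355586, 0.357375)  product (-0.010716, 0.123726)
  m=+2: Y*=(-0.044915, 0.265196)  Y=(-0.000915, 0.182314)  product (-0.048308, -0.008431)
  m=+3: Y*=(0.139988, -0.082725)  Y=(-0.027739, 0.027324)  product (-0.001623, 0.006120)
  m=+4: Y*=(0.395564, 0.137947)  Y=(-0.005311, -0.000053)  product (-0.002094, -0.000754)
  m=+5: Y*=(0.100618, 0.262556)  Y=(-0.000299, -0.000307)  product (0.000050, -0.000109)
Σ over m = (-0.243990, 0.000000); ×(4π/11) → (-0.278734, 0.000000). Real part: -0.278734

-0.278734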